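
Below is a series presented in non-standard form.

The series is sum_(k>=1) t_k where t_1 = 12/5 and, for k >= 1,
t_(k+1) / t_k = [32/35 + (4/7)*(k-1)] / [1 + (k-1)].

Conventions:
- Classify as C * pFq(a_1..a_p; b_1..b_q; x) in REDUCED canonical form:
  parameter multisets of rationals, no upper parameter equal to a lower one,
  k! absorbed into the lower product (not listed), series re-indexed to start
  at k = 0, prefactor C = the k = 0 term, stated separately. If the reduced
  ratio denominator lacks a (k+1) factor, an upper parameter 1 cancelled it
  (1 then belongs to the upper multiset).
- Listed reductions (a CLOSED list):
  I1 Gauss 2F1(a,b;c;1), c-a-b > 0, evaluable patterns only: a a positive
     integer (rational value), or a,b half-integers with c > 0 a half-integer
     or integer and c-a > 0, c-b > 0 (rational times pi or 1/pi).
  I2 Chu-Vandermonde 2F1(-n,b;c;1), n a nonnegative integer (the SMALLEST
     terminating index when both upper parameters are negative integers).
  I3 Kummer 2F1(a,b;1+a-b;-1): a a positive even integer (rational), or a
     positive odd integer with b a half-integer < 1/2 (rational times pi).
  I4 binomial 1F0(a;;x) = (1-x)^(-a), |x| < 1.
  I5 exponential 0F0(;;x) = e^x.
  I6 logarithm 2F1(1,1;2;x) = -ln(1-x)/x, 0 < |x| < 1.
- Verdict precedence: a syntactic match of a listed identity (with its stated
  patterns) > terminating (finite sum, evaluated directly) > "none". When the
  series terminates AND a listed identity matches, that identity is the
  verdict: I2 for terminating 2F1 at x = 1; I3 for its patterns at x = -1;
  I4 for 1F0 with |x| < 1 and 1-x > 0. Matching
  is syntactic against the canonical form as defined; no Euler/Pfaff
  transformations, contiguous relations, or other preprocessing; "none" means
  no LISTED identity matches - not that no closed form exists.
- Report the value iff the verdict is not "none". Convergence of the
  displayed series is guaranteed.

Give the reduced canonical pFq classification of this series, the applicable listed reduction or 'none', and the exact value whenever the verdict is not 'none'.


Reduced: x = 4/7, 1F0, upper = {8/5}, lower = {-}, C = 12/5. Verdict: binomial (I4) matches (the 1F0 binomial series: exponent -8/5, x = 4/7). Sum: (12/5) * (3/7)^(-8/5).

The tell: t_0 = 12/5 here, and roots of the ratio polynomials (prefactor 12/5) are the negated parameters.
Consecutive-term ratio: r(k) = (4/7) * (k+8/5) / [(k+1)] ; factor over Q: parameters, x = (4/7), and C = 12/5.


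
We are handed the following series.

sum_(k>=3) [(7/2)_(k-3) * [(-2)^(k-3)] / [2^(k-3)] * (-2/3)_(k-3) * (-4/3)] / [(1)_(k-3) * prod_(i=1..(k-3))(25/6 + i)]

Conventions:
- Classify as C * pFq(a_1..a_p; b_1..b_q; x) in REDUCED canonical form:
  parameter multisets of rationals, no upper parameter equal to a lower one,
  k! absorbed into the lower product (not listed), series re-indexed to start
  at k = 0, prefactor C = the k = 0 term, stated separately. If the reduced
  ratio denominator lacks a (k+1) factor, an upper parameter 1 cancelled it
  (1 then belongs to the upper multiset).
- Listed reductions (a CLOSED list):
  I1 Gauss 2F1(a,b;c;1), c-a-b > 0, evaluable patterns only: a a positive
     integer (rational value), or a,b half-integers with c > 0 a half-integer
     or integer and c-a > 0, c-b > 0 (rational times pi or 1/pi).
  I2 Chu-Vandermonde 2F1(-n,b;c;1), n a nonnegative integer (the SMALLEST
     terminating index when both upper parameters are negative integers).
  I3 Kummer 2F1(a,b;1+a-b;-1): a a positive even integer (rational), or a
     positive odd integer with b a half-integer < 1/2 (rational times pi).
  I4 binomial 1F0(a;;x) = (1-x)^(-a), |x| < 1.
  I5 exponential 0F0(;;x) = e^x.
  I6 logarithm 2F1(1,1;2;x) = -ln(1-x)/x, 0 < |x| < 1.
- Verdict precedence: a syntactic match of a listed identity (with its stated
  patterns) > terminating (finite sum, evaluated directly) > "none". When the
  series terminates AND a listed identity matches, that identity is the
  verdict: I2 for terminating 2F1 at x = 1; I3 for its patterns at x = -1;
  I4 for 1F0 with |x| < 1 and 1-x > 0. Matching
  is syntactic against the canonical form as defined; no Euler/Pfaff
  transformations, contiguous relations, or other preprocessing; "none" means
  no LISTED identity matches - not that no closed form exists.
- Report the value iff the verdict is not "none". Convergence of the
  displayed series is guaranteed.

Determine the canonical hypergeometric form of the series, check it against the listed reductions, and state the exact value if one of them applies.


Canonical form: C = -4/3 times 2F1 with upper {-2/3, 7/2}, lower {31/6}, x = -1. Verdict: none. No listed pattern accepts 2F1(-2/3, 7/2; 31/6; -1).

The tell: t_0 being -4/3, the lower running product (prefactor -4/3) is a rising factorial.
Consecutive-term ratio: r(k) = (-1) * (k-2/3) (k+7/2) / [(k+31/6) (k+1)] - rational; roots negated = parameters, x = (-1), C = -4/3.


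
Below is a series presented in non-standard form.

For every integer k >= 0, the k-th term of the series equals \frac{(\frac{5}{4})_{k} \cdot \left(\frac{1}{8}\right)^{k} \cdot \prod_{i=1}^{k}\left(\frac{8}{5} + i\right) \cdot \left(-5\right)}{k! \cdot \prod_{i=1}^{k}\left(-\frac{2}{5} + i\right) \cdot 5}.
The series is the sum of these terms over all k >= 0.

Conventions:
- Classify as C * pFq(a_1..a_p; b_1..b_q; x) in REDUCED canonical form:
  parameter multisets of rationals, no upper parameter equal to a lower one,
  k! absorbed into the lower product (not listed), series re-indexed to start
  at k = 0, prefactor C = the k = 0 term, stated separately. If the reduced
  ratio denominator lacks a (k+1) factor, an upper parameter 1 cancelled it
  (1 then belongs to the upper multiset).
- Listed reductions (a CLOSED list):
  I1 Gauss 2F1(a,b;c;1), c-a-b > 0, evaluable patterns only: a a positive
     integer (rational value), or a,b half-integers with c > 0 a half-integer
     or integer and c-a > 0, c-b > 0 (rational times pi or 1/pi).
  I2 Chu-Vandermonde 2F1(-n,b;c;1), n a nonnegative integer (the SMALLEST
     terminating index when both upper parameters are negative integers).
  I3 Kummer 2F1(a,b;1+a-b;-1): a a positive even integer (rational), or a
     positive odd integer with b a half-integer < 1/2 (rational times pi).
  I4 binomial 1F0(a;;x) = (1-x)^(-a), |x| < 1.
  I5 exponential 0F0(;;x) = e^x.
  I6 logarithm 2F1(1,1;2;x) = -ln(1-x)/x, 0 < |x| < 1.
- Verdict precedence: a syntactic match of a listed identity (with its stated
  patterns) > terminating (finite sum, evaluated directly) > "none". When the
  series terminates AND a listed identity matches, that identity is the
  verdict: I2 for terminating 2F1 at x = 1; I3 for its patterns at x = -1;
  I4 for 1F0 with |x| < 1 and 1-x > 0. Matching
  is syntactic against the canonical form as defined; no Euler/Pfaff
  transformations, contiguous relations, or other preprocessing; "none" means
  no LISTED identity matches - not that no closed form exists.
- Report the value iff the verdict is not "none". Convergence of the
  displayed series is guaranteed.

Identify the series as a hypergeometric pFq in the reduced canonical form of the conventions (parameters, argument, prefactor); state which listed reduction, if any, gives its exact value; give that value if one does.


Key step: with t_0 = -1, the lower running product (prefactor -1) is a rising factorial.
Step ratio: r(k) = \frac{1}{8} * (k+\frac{5}{4}) (k+\frac{13}{5}) / [(k+\frac{3}{5}) (k+1)] - rational in k, leading ratio \frac{1}{8}; with t_0 = -1, classification follows.

The series (x = \frac{1}{8}) is 2F1: upper {\frac{5}{4}, \frac{13}{5}}, lower {\frac{3}{5}}, prefactor -1. Verdict: none. No listed pattern accepts 2F1(\frac{5}{4}, \frac{13}{5}; \frac{3}{5}; \frac{1}{8}).


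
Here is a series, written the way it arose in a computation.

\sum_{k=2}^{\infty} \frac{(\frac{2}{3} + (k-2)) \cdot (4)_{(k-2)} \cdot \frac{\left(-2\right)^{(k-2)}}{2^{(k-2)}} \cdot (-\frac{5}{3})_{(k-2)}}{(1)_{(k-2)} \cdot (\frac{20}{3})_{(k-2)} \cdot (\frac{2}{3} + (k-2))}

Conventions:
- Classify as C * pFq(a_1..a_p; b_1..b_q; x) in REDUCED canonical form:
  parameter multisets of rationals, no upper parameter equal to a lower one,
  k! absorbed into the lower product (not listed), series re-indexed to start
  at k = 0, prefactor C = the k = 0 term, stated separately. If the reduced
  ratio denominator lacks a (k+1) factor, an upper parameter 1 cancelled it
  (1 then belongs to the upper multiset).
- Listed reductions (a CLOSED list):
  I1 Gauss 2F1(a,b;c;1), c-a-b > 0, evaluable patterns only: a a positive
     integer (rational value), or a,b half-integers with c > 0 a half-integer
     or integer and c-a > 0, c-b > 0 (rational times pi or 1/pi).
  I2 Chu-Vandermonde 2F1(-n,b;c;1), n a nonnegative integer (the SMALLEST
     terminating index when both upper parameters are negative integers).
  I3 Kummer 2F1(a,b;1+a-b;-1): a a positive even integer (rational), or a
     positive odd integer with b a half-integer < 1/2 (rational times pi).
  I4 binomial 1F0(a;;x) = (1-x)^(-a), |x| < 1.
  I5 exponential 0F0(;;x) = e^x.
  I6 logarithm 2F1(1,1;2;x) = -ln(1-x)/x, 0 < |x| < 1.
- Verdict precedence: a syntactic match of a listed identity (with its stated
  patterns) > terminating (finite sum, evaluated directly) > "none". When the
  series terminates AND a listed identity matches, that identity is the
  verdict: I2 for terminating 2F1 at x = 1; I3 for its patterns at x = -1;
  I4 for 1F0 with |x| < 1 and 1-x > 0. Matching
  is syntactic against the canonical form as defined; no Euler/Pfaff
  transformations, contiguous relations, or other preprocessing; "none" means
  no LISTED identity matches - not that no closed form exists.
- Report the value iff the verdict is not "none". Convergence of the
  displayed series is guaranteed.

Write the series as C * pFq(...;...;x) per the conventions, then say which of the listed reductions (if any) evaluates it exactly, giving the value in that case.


Structural cue: x = -1 and striking the common factor k + 2/3 reduces the term (prefactor 1).
Step ratio: r(k) = -1 * (k-\frac{5}{3}) (k+4) / [(k+\frac{20}{3}) (k+1)] - rational in k. x = -1; t_0 = 1; negate the roots.

Prefactor 1, argument -1: 2F1 with upper {-\frac{5}{3}, 4} over lower {\frac{20}{3}}. Verdict: Kummer's theorem (I3) applies (x = -1; c = \frac{20}{3} equals 1+a-b for upper {-\frac{5}{3}, 4}: listed pattern). Its exact value is \frac{119}{54}.


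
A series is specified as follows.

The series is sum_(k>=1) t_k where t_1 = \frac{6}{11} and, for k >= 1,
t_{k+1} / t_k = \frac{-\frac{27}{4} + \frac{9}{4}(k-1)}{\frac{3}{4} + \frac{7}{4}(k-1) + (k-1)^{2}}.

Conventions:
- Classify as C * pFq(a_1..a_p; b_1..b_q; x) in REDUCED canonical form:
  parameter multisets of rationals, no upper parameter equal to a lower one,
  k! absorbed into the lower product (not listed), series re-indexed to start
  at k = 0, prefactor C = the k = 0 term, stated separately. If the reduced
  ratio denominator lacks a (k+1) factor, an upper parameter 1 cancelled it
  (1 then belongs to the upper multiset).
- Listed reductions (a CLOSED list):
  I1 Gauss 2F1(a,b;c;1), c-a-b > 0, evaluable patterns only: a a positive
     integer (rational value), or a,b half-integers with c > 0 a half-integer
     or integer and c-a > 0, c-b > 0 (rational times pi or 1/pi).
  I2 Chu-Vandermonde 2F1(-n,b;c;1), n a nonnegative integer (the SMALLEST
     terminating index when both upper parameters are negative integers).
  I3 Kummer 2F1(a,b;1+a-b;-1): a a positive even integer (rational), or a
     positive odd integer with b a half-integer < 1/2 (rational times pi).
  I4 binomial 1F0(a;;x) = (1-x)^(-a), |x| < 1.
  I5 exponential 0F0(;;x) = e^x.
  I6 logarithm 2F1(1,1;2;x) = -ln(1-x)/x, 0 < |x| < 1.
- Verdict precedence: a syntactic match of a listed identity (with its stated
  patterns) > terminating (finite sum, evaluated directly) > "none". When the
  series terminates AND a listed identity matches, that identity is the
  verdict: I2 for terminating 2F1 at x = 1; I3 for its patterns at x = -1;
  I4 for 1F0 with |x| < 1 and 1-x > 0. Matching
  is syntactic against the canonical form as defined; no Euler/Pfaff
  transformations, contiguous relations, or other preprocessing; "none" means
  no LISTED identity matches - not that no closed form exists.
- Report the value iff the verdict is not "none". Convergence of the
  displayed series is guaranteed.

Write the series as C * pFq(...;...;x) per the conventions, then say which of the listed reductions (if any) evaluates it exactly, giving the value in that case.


With C = \frac{6}{11}: the canonical form is 1F1(-3; \frac{3}{4}; \frac{9}{4}). Verdict: terminating - the sum ends at index 3 because -3 is a negative integer; exact evaluation follows. Its exact value is \frac{192}{847}.

Structural cue: with t_0 = \frac{6}{11}, factor the ratio over Q (C = 6/11): negated roots = parameters.
Step ratio: r(k) = \frac{9}{4} * (k-3) / [(k+\frac{3}{4}) (k+1)] - poly over poly, x = \frac{9}{4} from leading terms; C = \frac{6}{11} at k = 0.


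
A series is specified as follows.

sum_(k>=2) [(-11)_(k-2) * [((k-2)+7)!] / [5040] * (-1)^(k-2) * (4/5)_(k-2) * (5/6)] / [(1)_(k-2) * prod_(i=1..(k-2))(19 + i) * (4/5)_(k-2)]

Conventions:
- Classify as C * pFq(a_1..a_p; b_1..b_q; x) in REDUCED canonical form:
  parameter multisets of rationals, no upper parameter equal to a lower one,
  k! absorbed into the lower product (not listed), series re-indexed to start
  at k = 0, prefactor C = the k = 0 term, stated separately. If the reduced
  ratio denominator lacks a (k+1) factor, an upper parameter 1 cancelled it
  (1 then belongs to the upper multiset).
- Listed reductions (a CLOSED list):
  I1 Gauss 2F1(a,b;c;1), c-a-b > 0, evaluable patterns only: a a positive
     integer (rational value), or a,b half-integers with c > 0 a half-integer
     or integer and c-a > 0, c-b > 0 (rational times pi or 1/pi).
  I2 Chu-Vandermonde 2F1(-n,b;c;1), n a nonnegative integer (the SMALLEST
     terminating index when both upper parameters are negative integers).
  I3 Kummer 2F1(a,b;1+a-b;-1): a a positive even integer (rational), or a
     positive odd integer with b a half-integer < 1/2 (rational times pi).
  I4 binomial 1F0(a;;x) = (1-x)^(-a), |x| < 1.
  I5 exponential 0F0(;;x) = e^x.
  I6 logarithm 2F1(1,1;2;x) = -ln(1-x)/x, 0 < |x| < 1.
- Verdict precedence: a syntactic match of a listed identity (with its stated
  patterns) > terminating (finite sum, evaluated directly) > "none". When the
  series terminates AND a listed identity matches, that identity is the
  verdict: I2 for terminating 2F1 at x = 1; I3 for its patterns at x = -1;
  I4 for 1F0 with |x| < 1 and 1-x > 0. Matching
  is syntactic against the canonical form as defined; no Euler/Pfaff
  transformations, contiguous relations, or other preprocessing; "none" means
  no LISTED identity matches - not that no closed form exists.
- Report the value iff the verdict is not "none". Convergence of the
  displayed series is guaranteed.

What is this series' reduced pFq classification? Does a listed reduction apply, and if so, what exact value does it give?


This is 5/6 * 2F1(-11, 8; 20; -1) in reduced canonical form. Verdict: Kummer (I3) fires (x = -1; c = 20 equals 1+a-b for upper {-11, 8}: listed pattern). Exact value: 323/7.

First insight: t_0 being 5/6, the factorial ratio (C = 5/6, x = -1) (k+a-1)!/(a-1)! is a rising factorial (a)_k.
Term ratio: r(k) = (-1) * (k-11) (k+8) / [(k+20) (k+1)] ; factor over Q: parameters, x = (-1), and C = 5/6.


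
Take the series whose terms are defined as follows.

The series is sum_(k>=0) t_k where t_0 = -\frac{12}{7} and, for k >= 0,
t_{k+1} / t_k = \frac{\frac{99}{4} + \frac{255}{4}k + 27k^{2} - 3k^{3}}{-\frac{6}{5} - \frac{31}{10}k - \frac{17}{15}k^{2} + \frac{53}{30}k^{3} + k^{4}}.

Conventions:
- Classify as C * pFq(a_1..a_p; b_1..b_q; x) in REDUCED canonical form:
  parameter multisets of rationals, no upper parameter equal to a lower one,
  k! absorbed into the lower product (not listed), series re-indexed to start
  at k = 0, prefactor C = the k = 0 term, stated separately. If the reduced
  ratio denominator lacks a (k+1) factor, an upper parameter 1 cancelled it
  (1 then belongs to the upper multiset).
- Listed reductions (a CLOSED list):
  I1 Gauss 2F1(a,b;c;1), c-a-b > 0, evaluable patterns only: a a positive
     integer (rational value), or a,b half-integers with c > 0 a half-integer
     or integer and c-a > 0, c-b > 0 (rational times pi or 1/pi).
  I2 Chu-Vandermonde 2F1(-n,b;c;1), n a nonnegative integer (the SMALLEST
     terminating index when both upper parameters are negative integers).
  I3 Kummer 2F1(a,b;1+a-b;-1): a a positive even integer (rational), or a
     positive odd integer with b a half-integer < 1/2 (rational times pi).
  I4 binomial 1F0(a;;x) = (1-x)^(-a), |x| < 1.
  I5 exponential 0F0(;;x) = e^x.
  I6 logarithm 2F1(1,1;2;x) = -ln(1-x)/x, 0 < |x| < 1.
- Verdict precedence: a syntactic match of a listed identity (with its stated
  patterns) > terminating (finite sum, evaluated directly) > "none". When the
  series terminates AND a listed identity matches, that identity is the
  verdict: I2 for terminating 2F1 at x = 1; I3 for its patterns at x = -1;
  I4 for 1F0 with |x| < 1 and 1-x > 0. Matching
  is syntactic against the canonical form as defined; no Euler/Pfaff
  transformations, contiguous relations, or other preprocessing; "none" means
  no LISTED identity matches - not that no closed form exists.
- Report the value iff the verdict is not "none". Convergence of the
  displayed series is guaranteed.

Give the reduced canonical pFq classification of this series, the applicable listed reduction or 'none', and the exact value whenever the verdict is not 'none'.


Key observation: t_0 being -\frac{12}{7}, the ratio is unreduced: k + 3/2 divides both sides (C = -12/7, x = -3).
Step ratio: r(k) = -3 * (k-11) (k+\frac{1}{2}) / [(k-\frac{4}{3}) (k+\frac{3}{5}) (k+1)] ; factor over Q: parameters, x = -3, and C = -\frac{12}{7}.

With C = -\frac{12}{7}: the canonical form is 2F2(-11, \frac{1}{2}; -\frac{4}{3}, \frac{3}{5}; -3). Verdict: terminating - no listed pattern fits, but -11 in the upper list cuts the series at k = 11; direct evaluation. Value: -\frac{956140819012319043258719439}{2929776606539965005824}.


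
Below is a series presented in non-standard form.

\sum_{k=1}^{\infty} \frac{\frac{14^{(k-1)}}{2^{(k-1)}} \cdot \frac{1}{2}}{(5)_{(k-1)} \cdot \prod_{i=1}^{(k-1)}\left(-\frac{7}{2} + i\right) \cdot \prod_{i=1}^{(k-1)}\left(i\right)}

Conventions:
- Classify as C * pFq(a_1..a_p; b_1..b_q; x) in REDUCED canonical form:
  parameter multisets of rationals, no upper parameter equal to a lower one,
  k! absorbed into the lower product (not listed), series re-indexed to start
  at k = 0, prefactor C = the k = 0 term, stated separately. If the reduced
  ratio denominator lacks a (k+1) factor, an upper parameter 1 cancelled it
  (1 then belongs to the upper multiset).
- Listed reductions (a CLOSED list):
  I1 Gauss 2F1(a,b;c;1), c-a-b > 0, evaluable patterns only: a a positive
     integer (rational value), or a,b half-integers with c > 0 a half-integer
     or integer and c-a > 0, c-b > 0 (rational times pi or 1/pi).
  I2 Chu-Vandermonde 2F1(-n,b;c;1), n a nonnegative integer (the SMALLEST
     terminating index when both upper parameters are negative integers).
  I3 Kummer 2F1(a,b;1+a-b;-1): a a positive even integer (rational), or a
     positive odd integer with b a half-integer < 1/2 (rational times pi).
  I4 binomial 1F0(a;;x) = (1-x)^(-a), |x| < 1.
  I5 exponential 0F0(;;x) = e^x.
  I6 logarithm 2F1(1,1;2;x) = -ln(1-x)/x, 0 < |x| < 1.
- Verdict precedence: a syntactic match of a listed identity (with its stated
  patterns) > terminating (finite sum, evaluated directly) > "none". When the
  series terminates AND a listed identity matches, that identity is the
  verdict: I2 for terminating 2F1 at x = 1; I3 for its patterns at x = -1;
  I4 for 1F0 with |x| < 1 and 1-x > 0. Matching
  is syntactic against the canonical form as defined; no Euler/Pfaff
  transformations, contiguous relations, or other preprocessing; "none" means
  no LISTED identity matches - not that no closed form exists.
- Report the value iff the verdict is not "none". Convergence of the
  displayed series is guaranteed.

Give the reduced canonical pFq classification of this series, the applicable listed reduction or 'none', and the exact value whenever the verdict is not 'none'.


The series (x = 7) is 0F2: upper {-}, lower {-\frac{5}{2}, 5}, prefactor \frac{1}{2}. Verdict: none - at argument 7 the multisets {-} ; {-\frac{5}{2}, 5} match no listed identity.

Key observation: from the first term \frac{1}{2}: the lower running product (C = 1/2) is a rising factorial.
Ratio: r(k) = 7 * 1 / [(k-\frac{5}{2}) (k+5) (k+1)] - rational; roots negated = parameters, x = 7, C = \frac{1}{2}.


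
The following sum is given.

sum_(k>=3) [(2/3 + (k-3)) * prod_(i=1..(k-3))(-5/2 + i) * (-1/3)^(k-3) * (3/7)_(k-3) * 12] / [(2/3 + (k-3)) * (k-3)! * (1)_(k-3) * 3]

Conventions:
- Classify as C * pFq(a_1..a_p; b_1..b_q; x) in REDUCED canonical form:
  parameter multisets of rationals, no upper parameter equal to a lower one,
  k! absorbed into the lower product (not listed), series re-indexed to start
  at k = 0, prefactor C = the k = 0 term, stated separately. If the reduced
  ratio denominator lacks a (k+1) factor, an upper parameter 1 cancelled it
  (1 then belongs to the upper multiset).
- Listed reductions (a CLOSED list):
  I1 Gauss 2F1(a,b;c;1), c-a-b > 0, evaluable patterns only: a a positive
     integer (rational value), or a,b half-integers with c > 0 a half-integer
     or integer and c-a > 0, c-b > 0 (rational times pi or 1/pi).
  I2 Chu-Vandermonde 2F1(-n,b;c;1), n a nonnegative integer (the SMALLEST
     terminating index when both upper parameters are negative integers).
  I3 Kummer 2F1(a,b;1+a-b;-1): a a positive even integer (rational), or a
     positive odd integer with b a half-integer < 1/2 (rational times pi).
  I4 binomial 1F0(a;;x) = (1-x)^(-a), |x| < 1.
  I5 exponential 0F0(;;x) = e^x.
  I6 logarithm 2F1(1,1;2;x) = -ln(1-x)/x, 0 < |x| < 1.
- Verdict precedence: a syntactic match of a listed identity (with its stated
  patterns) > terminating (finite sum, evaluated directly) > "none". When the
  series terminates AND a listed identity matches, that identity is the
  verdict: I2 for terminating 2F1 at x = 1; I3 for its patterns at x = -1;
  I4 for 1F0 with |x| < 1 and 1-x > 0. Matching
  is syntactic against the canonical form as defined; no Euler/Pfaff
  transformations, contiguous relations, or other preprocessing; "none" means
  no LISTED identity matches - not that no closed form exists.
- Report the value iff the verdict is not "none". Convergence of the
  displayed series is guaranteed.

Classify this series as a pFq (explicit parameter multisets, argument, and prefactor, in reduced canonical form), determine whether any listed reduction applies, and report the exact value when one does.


With C = 4: the canonical form is 2F1(-3/2, 3/7; 1; -1/3). Verdict: none. Every listed pattern misses the 2F1 form at -1/3, upper {-3/2, 3/7}.

Key observation: with t_0 = 4, the constant factors (C = 4) combine into one prefactor.
Adjacent-term ratio: r(k) = (-1/3) * (k-3/2) (k+3/7) / [(k+1) (k+1)] ; factor over Q: parameters, x = (-1/3), and C = 4.


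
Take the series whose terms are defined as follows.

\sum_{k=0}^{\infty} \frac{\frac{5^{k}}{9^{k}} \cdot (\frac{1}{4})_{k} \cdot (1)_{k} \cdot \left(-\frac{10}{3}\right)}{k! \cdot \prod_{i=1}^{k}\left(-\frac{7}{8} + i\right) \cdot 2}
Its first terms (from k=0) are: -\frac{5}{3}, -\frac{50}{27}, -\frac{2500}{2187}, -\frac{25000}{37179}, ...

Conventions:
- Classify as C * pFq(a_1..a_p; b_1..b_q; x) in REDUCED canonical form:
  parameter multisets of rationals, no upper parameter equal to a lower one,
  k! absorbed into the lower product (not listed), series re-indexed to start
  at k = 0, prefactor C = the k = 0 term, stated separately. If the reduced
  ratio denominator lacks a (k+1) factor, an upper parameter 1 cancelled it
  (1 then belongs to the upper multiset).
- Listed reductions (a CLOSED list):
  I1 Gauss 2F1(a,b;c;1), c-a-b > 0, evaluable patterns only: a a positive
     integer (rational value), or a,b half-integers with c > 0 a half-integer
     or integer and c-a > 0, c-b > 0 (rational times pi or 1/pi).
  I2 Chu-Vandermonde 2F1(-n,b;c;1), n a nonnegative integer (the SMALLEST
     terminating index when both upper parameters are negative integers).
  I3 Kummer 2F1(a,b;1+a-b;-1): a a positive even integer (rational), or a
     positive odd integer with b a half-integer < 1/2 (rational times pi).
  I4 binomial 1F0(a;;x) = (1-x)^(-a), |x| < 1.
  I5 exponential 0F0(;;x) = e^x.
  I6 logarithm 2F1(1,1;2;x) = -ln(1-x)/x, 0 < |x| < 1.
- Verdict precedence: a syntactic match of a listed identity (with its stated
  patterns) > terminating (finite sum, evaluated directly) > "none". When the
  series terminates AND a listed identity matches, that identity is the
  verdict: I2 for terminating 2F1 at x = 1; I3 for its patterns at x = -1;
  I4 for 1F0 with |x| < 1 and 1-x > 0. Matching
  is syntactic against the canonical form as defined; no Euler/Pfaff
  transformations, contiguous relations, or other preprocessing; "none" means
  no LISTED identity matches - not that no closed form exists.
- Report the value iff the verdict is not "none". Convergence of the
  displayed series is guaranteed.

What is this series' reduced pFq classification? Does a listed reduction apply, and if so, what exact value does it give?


Reduced: x = \frac{5}{9}, 2F1, upper = {\frac{1}{4}, 1}, lower = {\frac{1}{8}}, C = -\frac{5}{3}. Verdict: none here - no I1-I6 shape fits x = \frac{5}{9} with lower {\frac{1}{8}}.

Structural cue: x = \frac{5}{9} and the constant factors (C = -5/3, x = 5/9) combine into one prefactor.
Ratio: r(k) = \frac{5}{9} * (k+\frac{1}{4}) (k+1) / [(k+\frac{1}{8}) (k+1)] - rational in k. x = \frac{5}{9}; t_0 = -\frac{5}{3}; negate the roots.


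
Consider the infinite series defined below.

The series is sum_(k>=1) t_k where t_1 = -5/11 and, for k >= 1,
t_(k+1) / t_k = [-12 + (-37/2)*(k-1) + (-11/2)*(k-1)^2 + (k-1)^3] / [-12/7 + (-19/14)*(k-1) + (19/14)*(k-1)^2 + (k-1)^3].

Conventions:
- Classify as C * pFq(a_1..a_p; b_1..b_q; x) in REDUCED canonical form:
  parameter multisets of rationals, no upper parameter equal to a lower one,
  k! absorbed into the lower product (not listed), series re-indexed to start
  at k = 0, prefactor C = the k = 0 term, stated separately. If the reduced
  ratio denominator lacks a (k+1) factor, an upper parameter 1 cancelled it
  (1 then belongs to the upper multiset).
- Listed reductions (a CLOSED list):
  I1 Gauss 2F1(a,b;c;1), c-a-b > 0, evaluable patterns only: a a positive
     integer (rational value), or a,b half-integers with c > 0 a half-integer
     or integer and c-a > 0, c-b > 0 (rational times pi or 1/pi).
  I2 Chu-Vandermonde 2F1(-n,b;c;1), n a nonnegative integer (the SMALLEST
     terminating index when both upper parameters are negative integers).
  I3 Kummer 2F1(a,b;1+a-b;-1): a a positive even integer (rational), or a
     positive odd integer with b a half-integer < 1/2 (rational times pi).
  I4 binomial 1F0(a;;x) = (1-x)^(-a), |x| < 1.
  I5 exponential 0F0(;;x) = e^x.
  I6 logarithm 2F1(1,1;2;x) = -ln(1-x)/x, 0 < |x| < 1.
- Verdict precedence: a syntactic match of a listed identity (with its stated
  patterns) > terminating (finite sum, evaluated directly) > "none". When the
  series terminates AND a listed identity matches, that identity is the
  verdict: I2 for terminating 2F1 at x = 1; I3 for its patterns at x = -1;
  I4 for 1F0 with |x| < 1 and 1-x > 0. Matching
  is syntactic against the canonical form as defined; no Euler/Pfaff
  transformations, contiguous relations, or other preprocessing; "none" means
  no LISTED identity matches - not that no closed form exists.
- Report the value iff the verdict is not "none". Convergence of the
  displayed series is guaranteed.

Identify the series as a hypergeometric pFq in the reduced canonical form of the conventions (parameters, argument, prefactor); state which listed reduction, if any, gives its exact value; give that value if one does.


With C = -5/11: the canonical form is 2F1(-8, 1; -8/7; 1). Verdict (x = 1): Vandermonde's identity (I2) applies (terminating 2F1 at x = 1 with n = 8, b = 1, c = -8/7). Its exact value is 75/451.

Structural cue: t_0 = -5/11 here, and the expanded ratio factors over Q; prefactor -5/11, roots give parameters.
Adjacent-term ratio: r(k) = 1 * (k-8) (k+1) / [(k-8/7) (k+1)] - rational; roots negated = parameters, x = 1, C = -5/11.


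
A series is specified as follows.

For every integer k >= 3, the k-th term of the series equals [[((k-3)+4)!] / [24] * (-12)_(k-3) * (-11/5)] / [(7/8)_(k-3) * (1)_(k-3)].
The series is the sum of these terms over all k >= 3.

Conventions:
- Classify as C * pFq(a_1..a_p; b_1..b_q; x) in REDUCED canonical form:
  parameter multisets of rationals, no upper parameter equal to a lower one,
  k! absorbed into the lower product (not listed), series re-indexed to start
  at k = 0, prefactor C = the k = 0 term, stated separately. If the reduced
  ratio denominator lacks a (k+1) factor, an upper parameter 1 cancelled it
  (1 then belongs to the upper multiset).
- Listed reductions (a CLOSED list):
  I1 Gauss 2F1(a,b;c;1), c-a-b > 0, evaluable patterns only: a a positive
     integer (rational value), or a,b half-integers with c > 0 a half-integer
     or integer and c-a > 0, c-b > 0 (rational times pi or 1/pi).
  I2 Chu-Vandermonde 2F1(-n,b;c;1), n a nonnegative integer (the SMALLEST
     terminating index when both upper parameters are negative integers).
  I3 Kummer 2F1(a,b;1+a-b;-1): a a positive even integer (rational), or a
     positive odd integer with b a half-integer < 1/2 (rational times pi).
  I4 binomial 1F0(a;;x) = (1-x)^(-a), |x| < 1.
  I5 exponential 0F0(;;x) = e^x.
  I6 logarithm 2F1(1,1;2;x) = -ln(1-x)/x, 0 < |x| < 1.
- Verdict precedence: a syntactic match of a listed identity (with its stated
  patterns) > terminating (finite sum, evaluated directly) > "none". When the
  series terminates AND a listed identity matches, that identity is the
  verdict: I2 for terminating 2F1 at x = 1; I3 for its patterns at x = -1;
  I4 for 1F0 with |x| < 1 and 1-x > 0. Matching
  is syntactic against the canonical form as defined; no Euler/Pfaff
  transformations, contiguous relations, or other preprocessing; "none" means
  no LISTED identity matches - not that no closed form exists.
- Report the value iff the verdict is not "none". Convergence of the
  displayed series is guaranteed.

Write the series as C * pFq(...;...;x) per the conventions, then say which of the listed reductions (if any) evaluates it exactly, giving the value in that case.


Reduced: x = 1, 2F1, upper = {-12, 5}, lower = {7/8}, C = -11/5. Verdict: the Chu-Vandermonde identity I2 matches (terminating 2F1 at x = 1 with n = 12, b = 5, c = 7/8). Sum: 2057/21633913.

First insight: t_0 = -11/5 here, and (1)_k (C = -11/5, x = 1) is k! itself.
Step ratio: r(k) = 1 * (k-12) (k+5) / [(k+7/8) (k+1)] ; factor over Q: parameters, x = 1, and C = -11/5.


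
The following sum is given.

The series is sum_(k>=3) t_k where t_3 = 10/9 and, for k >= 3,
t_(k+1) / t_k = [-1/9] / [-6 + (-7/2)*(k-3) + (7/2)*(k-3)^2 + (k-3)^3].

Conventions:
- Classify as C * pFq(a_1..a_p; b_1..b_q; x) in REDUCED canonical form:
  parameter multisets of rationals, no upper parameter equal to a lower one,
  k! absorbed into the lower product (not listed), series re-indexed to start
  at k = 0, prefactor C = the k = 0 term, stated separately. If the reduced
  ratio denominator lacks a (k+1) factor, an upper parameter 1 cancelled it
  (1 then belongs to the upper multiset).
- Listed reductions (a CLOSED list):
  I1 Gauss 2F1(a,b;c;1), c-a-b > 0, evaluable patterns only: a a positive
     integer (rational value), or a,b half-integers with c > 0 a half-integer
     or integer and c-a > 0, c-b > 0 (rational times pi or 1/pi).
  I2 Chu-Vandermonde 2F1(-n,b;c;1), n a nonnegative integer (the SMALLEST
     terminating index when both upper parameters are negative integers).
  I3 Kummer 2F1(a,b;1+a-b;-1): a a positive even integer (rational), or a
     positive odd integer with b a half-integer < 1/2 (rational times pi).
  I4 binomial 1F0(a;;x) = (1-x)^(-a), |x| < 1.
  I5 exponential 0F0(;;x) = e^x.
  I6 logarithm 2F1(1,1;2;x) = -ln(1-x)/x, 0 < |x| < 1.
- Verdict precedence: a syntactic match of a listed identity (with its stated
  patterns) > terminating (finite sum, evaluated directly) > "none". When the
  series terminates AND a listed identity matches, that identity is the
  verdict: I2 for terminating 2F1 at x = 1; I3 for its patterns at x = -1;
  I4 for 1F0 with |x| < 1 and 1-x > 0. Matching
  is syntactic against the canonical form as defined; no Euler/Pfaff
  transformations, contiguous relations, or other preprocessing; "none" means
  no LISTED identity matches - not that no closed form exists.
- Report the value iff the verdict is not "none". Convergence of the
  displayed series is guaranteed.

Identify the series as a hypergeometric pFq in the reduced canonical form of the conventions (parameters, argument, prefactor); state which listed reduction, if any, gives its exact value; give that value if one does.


This is 10/9 * 0F2(-; -3/2, 4; -1/9) in reduced canonical form. Verdict: none. Every listed pattern misses the 0F2 form at -1/9, upper {-}.

Structural cue: from the first term 10/9: factor the ratio over Q (C = 10/9): negated roots = parameters.
Ratio: r(k) = (-1/9) * 1 / [(k-3/2) (k+4) (k+1)] - rational in k. x = (-1/9); t_0 = 10/9; negate the roots.


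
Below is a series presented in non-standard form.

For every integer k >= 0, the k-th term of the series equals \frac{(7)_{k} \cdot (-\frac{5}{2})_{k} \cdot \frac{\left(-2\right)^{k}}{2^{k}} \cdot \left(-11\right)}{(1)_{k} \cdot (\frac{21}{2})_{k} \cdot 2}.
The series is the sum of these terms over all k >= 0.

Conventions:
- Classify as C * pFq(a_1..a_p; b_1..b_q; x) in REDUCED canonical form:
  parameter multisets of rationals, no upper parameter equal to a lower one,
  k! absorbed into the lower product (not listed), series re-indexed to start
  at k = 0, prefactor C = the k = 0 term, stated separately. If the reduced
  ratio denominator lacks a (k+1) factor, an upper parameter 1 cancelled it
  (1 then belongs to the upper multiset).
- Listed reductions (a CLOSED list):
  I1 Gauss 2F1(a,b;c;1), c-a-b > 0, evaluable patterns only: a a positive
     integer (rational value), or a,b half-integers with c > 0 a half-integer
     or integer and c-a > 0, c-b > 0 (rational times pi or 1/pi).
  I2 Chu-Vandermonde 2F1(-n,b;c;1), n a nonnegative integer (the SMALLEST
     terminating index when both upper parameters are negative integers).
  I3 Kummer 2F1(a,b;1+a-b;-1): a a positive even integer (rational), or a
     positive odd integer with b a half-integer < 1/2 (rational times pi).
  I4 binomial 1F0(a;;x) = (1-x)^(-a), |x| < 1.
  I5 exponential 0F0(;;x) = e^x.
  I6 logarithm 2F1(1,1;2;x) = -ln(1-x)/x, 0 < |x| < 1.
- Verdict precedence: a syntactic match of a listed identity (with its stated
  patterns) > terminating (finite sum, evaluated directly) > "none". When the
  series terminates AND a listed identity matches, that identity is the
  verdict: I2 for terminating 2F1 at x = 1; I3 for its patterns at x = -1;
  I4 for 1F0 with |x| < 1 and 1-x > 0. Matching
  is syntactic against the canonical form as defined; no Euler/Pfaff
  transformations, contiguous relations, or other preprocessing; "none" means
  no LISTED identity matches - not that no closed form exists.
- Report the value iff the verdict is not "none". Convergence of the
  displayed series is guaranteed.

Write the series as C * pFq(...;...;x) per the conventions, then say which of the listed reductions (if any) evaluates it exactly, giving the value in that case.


Classification (C = -\frac{11}{2}): 2F1 with upper {-\frac{5}{2}, 7}, lower {\frac{21}{2}}, argument x = -1. Verdict: this is Kummer's theorem (I3) (x = -1; c = \frac{21}{2} equals 1+a-b for upper {-\frac{5}{2}, 7}: listed pattern). Exact value: \left(-\frac{53348295}{8388608}\right) \cdot \pi.

Key observation: with t_0 = -\frac{11}{2}, the two k-th powers (prefactor -11/2) combine into one argument.
Adjacent-term ratio: r(k) = -1 * (k-\frac{5}{2}) (k+7) / [(k+\frac{21}{2}) (k+1)] ; factor over Q: parameters, x = -1, and C = -\frac{11}{2}.


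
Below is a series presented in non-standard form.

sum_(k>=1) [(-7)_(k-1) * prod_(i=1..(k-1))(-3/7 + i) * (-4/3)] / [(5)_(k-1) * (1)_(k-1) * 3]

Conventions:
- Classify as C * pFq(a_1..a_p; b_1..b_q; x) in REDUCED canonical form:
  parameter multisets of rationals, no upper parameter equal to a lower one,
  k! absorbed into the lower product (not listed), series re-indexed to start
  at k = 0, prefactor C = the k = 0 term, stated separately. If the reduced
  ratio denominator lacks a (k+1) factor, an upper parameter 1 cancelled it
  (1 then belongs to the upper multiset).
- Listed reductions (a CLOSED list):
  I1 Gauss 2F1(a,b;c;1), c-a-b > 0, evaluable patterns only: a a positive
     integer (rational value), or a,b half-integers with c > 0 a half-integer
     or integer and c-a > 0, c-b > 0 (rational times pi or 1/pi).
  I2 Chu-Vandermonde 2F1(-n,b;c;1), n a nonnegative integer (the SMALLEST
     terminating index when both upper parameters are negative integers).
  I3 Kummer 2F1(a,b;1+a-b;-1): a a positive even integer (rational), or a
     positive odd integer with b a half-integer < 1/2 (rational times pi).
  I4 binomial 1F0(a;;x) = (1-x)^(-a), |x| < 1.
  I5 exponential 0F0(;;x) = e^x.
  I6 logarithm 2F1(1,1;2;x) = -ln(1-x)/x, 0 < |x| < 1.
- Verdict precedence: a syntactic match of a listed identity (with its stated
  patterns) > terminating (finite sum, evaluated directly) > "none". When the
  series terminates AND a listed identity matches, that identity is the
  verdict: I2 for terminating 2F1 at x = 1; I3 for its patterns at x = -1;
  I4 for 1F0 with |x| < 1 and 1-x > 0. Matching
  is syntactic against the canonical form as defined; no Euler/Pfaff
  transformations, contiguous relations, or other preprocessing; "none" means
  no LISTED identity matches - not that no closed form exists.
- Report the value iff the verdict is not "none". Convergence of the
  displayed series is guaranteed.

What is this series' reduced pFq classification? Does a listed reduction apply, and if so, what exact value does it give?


The series (x = 1) is 2F1: upper {-7, 4/7}, lower {5}, prefactor -4/9. Verdict: this is the Chu-Vandermonde identity I2 (terminating 2F1 at x = 1 with n = 7, b = 4/7, c = 5). Its exact value is -65957398/259416045.

Key step: t_0 being -4/9, the constant factors (C = -4/9, x = 1) combine into one prefactor.
Adjacent-term ratio: r(k) = 1 * (k-7) (k+4/7) / [(k+5) (k+1)] - rational in k, leading ratio 1; with t_0 = -4/9, classification follows.


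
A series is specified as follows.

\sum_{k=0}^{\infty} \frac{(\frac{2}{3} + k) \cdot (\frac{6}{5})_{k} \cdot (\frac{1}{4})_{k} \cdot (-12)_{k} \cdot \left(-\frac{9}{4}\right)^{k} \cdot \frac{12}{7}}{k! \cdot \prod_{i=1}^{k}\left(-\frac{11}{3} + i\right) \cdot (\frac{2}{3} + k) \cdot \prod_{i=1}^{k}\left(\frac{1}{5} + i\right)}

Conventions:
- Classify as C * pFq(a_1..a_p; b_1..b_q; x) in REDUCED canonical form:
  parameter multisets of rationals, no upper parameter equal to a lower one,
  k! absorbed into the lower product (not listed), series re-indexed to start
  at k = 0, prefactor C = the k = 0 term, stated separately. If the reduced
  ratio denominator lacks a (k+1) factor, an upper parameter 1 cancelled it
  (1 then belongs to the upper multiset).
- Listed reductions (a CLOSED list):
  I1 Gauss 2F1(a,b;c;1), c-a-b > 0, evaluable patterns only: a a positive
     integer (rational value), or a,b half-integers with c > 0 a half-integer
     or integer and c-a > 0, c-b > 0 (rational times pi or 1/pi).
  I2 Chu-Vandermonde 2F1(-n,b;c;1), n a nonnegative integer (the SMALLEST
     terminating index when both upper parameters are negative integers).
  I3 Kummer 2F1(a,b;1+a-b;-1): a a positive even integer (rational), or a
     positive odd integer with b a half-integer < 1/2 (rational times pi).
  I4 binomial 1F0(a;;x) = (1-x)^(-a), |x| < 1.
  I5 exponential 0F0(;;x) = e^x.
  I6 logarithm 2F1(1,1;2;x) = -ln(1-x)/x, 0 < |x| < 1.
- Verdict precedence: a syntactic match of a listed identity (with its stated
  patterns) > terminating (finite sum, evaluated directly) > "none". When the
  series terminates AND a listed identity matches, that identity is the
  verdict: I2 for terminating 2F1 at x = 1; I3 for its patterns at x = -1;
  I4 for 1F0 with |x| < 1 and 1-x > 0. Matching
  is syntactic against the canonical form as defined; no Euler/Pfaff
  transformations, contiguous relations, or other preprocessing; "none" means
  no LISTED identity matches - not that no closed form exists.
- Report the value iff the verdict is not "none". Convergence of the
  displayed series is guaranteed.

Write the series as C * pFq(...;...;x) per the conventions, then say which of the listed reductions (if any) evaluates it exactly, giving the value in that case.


This is \frac{12}{7} * 2F1(-12, \frac{1}{4}; -\frac{8}{3}; -\frac{9}{4}) in reduced canonical form. Verdict: terminating - upper -12 stops the sum at k = 12; the 13 terms are added exactly. Exact value: -\frac{6371856748948554833750765619}{38334640028177661952}.

Structural cue: t_0 = \frac{12}{7} here, and the lower running product (C = 12/7) is a rising factorial.
Adjacent-term ratio: r(k) = -\frac{9}{4} * (k-12) (k+\frac{1}{4}) / [(k-\frac{8}{3}) (k+1)] - rational in k. x = -\frac{9}{4}; t_0 = \frac{12}{7}; negate the roots.
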